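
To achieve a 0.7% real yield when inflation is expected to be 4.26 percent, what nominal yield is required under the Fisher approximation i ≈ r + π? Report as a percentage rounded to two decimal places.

i ≈ r + π = 0.7% + 4.26% = 4.96%.

4.96%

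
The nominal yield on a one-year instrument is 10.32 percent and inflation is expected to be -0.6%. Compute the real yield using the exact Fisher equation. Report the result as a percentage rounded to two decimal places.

1 + r = 1.10320 / 0.99400 = 1.109859
r = 1.109859 − 1 = 10.9859%, i.e. 10.99%.

10.99%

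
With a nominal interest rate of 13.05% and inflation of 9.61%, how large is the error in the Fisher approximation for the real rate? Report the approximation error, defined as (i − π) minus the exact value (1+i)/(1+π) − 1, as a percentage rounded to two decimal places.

Approximate: r ≈ 13.050% − 9.610% = 3.4400%
Exact: (1 + 0.1305)/(1 + 0.0961) − 1 = 3.1384%
Error = 3.4400% − 3.1384% = 0.3016% → 0.30%.

0.30%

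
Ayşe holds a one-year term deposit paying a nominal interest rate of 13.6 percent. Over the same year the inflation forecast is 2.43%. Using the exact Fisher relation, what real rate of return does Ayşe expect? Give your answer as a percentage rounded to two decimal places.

By the Fisher relation, 1 + r = (1 + i)/(1 + π).
1 + r = 1.13600 / 1.02430 = 1.1090501
r = 1.1090501 − 1 = 10.90501%, i.e. 10.91%.

10.91%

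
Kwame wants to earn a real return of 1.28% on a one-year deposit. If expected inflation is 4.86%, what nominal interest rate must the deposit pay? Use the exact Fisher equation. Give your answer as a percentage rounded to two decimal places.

(1 + i) = (1 + r)(1 + π) = 1.01280 × 1.04860 = 1.06202208
i = 1.06202208 − 1, so the required nominal rate is 6.20%.

6.20%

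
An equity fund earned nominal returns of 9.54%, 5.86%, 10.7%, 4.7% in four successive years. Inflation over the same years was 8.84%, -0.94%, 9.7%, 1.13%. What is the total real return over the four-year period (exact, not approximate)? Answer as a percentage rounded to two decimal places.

Compound the nominal returns: 1.0954 × 1.0586 × 1.1070 × 1.0470 = 1.343999.
Compound inflation: 1.0884 × 0.9906 × 1.0970 × 1.0113 = 1.196117.
Deflate: 1.343999 / 1.196117 = 1.123635.
Total real return = 1.123635 − 1 → 12.36%.

12.36%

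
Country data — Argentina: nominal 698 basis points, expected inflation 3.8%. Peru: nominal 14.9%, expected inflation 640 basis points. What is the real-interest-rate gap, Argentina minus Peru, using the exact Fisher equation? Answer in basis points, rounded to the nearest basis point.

-493 basis points

Argentina: (1 + 0.0698)/(1 + 0.0380) − 1 = 3.0636%
Peru: (1 + 0.1490)/(1 + 0.0640) − 1 = 7.9887%
Differential = 3.0636% − 7.9887% = -4.9251% → -493 basis points.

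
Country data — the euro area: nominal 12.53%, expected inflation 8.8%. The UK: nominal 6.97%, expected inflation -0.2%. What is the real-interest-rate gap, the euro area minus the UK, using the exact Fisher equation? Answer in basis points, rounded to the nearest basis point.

-376 basis points

The euro area: (1 + 0.1253)/(1 + 0.0880) − 1 = 3.4283%
The UK: (1 + 0.0697)/(1 − 0.0020) − 1 = 7.1844%
Differential = 3.4283% − 7.1844% = -3.7561% → -376 basis points.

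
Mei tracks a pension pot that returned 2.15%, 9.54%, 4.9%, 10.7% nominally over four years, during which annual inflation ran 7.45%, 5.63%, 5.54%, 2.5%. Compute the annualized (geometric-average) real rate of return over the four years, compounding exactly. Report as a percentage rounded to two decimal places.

1.43%

Nominal growth factor = 1.0215 × 1.0954 × 1.0490 × 1.1070 = 1.29937413
Price-level growth factor = 1.0745 × 1.0563 × 1.0554 × 1.0250 = 1.22781986
Real growth factor = 1.29937413 / 1.22781986 = 1.05827750
Annualized real rate = 1.05827750^(1/4) − 1 = 1.4261% → 1.43%.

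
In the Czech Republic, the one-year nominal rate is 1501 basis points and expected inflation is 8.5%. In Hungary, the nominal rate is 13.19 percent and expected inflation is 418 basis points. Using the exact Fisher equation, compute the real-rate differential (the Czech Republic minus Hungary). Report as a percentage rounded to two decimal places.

-2.65%

The Czech Republic: (1 + 0.1501)/(1 + 0.0850) − 1 = 6.0000%
Hungary: (1 + 0.1319)/(1 + 0.0418) − 1 = 8.6485%
Differential = 6.0000% − 8.6485% = -2.6485% → -2.65%.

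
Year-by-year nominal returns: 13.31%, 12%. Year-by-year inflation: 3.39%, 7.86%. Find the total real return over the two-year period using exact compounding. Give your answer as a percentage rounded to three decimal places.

Nominal growth factor = 1.1331 × 1.1200 = 1.269072
Price-level growth factor = 1.0339 × 1.0786 = 1.115165
Real growth factor = 1.269072 / 1.115165 = 1.138013
Total real return = 1.138013 − 1 → 13.801%.

13.801%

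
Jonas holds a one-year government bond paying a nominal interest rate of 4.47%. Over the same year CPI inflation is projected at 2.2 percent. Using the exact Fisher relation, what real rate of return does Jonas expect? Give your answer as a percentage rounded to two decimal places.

2.22%

By the Fisher relation, 1 + r = (1 + i)/(1 + π).
1 + r = 1.04470 / 1.02200 = 1.022211
r = 1.022211 − 1 = 2.2211%, i.e. 2.22%.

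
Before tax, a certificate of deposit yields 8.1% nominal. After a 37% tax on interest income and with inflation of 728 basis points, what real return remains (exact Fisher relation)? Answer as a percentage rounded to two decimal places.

-2.03%

After-tax nominal return = 8.1% × (1 − 0.37) = 5.1030%.
1 + r = 1.05103 / 1.07280 = 0.979707
After-tax real rate = 0.979707 − 1 → -2.03%.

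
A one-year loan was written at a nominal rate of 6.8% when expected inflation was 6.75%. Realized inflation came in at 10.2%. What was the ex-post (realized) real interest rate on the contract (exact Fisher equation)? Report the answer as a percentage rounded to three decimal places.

Ex-post: (1 + 0.0680)/(1 + 0.1020) − 1 = -3.0853%
So the realized real rate is -3.085%.

-3.085%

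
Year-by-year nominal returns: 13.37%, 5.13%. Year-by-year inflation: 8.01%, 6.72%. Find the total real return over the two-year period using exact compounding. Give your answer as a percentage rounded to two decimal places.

3.40%

Nominal growth factor = 1.1337 × 1.0513 = 1.191859
Price-level growth factor = 1.0801 × 1.0672 = 1.152683
Real growth factor = 1.191859 / 1.152683 = 1.033987
Total real return = 1.033987 − 1 → 3.40%.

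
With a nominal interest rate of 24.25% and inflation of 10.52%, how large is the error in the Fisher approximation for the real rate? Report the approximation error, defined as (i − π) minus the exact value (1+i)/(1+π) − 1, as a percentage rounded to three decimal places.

Approximate: r ≈ 24.250% − 10.520% = 13.7300%
Exact: (1 + 0.2425)/(1 + 0.1052) − 1 = 12.4231%
Error = 13.7300% − 12.4231% = 1.3069% → 1.307%.

1.307%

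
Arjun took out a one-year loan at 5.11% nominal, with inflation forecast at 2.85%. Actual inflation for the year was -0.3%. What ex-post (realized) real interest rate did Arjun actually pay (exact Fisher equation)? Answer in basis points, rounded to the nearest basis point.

543 basis points

Ex-post: (1 + 0.0511)/(1 − 0.0030) − 1 = 5.4263%
So the realized real rate is 543 basis points.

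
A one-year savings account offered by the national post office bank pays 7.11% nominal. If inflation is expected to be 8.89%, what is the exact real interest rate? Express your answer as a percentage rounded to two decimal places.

-1.63%

1 + r = 1.07110 / 1.08890 = 0.983653
r = 0.983653 − 1 = -1.6347%, i.e. -1.63%.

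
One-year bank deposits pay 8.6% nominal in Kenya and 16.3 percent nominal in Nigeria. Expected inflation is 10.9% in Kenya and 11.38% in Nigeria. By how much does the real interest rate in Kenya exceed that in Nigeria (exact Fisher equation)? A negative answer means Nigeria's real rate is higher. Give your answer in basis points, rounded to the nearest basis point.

-649 basis points

Kenya: (1 + 0.0860)/(1 + 0.1090) − 1 = -2.0739%
Nigeria: (1 + 0.1630)/(1 + 0.1138) − 1 = 4.4173%
Differential = -2.0739% − 4.4173% = -6.4913% → -649 basis points.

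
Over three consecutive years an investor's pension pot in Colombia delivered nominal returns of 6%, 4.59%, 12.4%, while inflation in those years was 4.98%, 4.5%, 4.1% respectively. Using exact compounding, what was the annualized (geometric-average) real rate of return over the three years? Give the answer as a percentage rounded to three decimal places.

2.951%

Nominal growth factor = 1.0600 × 1.0459 × 1.1240 = 1.24612710
Price-level growth factor = 1.0498 × 1.0450 × 1.0410 = 1.14201968
Real growth factor = 1.24612710 / 1.14201968 = 1.09116079
Annualized real rate = 1.09116079^(1/3) − 1 = 2.9508% → 2.951%.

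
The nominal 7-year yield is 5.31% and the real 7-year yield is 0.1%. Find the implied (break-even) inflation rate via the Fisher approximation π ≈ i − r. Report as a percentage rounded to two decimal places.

5.21%

π ≈ i − r = 5.31% − 0.1% → 5.21%.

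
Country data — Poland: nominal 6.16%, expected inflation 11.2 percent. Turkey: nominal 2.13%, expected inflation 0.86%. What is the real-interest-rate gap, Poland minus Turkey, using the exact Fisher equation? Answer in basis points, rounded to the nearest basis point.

Poland: (1 + 0.0616)/(1 + 0.1120) − 1 = -4.5324%
Turkey: (1 + 0.0213)/(1 + 0.0086) − 1 = 1.2592%
Differential = -4.5324% − 1.2592% = -5.7915% → -579 basis points.

-579 basis points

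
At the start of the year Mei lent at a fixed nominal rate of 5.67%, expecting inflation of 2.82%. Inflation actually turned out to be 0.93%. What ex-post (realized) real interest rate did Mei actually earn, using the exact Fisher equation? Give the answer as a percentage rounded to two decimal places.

Ex-post: (1 + 0.0567)/(1 + 0.0093) − 1 = 4.6963%
So the realized real rate is 4.70%.

4.70%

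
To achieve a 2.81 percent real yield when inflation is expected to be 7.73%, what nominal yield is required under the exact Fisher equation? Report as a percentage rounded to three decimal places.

10.757%

(1 + i) = (1 + r)(1 + π) = 1.02810 × 1.07730 = 1.10757213
i = 1.10757213 − 1, so the required nominal rate is 10.757%.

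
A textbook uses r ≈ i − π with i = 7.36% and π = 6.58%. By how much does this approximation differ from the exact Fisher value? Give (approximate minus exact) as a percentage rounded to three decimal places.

Approximate: r ≈ 7.360% − 6.580% = 0.7800%
Exact: (1 + 0.0736)/(1 + 0.0658) − 1 = 0.7318%
Error = 0.7800% − 0.7318% = 0.0482% → 0.048%.

0.048%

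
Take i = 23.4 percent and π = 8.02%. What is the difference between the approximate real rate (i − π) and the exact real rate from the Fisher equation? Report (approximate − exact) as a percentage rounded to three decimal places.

1.142%

Approximate: r ≈ 23.400% − 8.020% = 15.3800%
Exact: (1 + 0.2340)/(1 + 0.0802) − 1 = 14.2381%
Error = 15.3800% − 14.2381% = 1.1419% → 1.142%.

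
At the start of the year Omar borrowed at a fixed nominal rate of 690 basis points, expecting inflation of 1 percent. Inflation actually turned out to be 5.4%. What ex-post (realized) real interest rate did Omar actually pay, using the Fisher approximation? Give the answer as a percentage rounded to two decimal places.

1.50%

Ex-post: 6.9% − 5.4% = 1.500%
So the realized real rate is 1.50%.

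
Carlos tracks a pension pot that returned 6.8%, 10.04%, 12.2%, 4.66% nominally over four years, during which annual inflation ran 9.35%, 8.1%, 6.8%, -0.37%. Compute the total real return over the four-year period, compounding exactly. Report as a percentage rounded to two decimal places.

9.72%

Compound the nominal returns: 1.0680 × 1.1004 × 1.1220 × 1.0466 = 1.380052.
Compound inflation: 1.0935 × 1.0810 × 1.0680 × 0.9963 = 1.257783.
Deflate: 1.380052 / 1.257783 = 1.097209.
Total real return = 1.097209 − 1 → 9.72%.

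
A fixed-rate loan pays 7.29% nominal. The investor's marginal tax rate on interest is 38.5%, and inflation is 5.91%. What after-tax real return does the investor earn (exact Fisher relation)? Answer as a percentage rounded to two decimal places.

After-tax nominal return = 7.29% × (1 − 0.385) = 4.48335%.
1 + r = 1.0448335 / 1.05910 = 0.986530
After-tax real rate = 0.986530 − 1 → -1.35%.

-1.35%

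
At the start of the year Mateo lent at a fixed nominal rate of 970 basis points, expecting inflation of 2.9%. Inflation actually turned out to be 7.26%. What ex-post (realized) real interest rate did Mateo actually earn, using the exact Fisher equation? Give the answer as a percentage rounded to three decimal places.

Ex-post: (1 + 0.0970)/(1 + 0.0726) − 1 = 2.2748%
So the realized real rate is 2.275%.

2.275%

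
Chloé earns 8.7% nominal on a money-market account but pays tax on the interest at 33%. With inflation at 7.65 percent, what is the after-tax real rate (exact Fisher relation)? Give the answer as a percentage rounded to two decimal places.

After-tax nominal return = 8.7% × (1 − 0.33) = 5.8290%.
1 + r = 1.05829 / 1.07650 = 0.983084
After-tax real rate = 0.983084 − 1 → -1.69%.

-1.69%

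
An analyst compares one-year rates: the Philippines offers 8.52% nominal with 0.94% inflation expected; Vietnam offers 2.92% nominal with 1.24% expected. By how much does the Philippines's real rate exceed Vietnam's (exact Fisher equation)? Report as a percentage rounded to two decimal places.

The Philippines: (1 + 0.0852)/(1 + 0.0094) − 1 = 7.5094%
Vietnam: (1 + 0.0292)/(1 + 0.0124) − 1 = 1.6594%
Differential = 7.5094% − 1.6594% = 5.8500% → 5.85%.

5.85%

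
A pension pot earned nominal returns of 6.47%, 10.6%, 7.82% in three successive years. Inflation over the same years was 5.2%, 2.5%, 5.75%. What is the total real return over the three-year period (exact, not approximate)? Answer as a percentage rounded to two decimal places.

Compound the nominal returns: 1.0647 × 1.1060 × 1.0782 = 1.269643.
Compound inflation: 1.0520 × 1.0250 × 1.0575 = 1.140302.
Deflate: 1.269643 / 1.140302 = 1.113427.
Total real return = 1.113427 − 1 → 11.34%.

11.34%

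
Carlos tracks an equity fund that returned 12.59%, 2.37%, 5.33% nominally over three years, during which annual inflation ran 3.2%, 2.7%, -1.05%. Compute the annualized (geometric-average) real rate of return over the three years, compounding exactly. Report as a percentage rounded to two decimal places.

5.00%

Compound the nominal returns: 1.1259 × 1.0237 × 1.0533 = 1.21401655.
Compound inflation: 1.0320 × 1.0270 × 0.9895 = 1.04873543.
Deflate: 1.21401655 / 1.04873543 = 1.15760040.
Annualized real rate = 1.15760040^(1/3) − 1 = 4.9993% → 5.00%.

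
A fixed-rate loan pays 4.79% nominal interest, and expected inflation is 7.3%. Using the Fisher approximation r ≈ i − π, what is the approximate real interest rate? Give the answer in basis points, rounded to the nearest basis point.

-251 basis points

r ≈ i − π = 4.79% − 7.3% = -251 basis points.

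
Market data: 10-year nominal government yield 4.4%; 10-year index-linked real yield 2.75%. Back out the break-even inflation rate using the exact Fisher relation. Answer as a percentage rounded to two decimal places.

(1 + π) = (1 + i)/(1 + r) = 1.04400 / 1.02750 = 1.016058
Break-even inflation = 1.016058 − 1 → 1.61%.

1.61%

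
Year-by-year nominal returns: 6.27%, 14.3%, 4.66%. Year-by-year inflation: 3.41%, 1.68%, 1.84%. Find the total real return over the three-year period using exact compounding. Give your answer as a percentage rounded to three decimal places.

Nominal growth factor = 1.0627 × 1.1430 × 1.0466 = 1.271270
Price-level growth factor = 1.0341 × 1.0168 × 1.0184 = 1.070820
Real growth factor = 1.271270 / 1.070820 = 1.187193
Total real return = 1.187193 − 1 → 18.719%.

18.719%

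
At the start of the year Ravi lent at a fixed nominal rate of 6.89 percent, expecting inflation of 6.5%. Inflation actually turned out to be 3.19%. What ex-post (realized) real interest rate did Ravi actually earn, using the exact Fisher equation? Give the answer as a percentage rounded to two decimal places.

Ex-post: (1 + 0.0689)/(1 + 0.0319) − 1 = 3.5856%
So the realized real rate is 3.59%.

3.59%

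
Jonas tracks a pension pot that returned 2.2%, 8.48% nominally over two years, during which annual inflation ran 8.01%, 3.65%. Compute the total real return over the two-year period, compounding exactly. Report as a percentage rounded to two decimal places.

-0.97%

Nominal growth factor = 1.0220 × 1.0848 = 1.108666
Price-level growth factor = 1.0801 × 1.0365 = 1.119524
Real growth factor = 1.108666 / 1.119524 = 0.990301
Total real return = 0.990301 − 1 → -0.97%.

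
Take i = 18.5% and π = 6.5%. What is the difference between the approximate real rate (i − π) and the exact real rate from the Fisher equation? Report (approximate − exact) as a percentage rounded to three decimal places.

0.732%

Approximate: r ≈ 18.500% − 6.500% = 12.0000%
Exact: (1 + 0.1850)/(1 + 0.0650) − 1 = 11.2676%
Error = 12.0000% − 11.2676% = 0.7324% → 0.732%.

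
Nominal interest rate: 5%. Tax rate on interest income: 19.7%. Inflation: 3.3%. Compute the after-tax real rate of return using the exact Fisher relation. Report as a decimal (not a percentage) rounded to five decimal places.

After-tax nominal return = 5% × (1 − 0.197) = 4.0150%.
1 + r = 1.04015 / 1.03300 = 1.006922
After-tax real rate = 1.006922 − 1 → 0.00692.

0.00692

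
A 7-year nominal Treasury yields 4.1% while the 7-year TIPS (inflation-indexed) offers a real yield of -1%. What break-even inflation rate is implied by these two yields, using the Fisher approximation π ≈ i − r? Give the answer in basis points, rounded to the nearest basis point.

π ≈ i − r = 4.1% − (-1%) → 510 basis points.

510 basis points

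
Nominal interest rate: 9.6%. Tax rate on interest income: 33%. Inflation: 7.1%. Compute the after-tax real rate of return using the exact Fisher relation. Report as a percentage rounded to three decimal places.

-0.624%

After-tax nominal return = 9.6% × (1 − 0.33) = 6.4320%.
1 + r = 1.06432 / 1.07100 = 0.993763
After-tax real rate = 0.993763 − 1 → -0.624%.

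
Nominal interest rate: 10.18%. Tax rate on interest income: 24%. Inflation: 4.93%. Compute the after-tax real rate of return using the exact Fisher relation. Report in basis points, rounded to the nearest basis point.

267 basis points

After-tax nominal return = 10.18% × (1 − 0.24) = 7.7368%.
1 + r = 1.077368 / 1.04930 = 1.026749
After-tax real rate = 1.026749 − 1 → 267 basis points.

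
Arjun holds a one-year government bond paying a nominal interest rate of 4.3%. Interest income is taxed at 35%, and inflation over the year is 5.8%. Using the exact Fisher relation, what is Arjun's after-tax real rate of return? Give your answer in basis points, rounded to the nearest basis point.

-284 basis points

After-tax nominal return = 4.3% × (1 − 0.35) = 2.7950%.
1 + r = 1.02795 / 1.05800 = 0.971597
After-tax real rate = 0.971597 − 1 → -284 basis points.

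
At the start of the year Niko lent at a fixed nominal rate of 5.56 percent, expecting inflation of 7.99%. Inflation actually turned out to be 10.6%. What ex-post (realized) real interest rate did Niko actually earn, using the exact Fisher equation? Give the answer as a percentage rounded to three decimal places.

Ex-post: (1 + 0.0556)/(1 + 0.1060) − 1 = -4.5570%
So the realized real rate is -4.557%.

-4.557%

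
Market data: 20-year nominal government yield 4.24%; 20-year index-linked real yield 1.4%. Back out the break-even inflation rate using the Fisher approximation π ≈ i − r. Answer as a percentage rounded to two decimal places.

2.84%

π ≈ i − r = 4.24% − 1.4% → 2.84%.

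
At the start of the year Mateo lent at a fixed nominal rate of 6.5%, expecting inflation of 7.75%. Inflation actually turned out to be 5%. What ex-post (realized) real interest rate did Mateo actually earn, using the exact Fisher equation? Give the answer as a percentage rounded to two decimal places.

Ex-post: (1 + 0.0650)/(1 + 0.0500) − 1 = 1.4286%
So the realized real rate is 1.43%.

1.43%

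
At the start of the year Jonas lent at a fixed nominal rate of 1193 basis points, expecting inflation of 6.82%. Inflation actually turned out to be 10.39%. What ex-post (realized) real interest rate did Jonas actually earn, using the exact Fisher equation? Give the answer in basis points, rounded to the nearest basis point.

140 basis points

Ex-post: (1 + 0.1193)/(1 + 0.1039) − 1 = 1.3951%
So the realized real rate is 140 basis points.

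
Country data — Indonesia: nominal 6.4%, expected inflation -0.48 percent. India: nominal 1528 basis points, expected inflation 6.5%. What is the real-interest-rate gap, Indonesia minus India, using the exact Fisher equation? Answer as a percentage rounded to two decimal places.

-1.33%

Indonesia: (1 + 0.0640)/(1 − 0.0048) − 1 = 6.9132%
India: (1 + 0.1528)/(1 + 0.0650) − 1 = 8.2441%
Differential = 6.9132% − 8.2441% = -1.3309% → -1.33%.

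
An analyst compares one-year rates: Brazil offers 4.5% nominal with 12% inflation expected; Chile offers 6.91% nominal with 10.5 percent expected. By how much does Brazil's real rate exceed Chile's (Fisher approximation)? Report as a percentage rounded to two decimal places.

-3.91%

Brazil: 4.5% − 12% = -7.500%
Chile: 6.91% − 10.5% = -3.590%
Differential = -3.910% → -3.91%.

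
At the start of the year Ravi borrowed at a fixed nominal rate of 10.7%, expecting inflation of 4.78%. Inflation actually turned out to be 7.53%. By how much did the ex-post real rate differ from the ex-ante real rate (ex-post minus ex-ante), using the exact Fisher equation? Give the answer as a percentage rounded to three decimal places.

Ex-ante: (1 + 0.1070)/(1 + 0.0478) − 1 = 5.6499%
Ex-post: (1 + 0.1070)/(1 + 0.0753) − 1 = 2.9480%
Difference (ex-post − ex-ante) = -2.7019% → -2.702%.

-2.702%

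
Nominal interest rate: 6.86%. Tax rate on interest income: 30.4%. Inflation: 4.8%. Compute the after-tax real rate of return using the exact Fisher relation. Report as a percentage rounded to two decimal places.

-0.02%

After-tax nominal return = 6.86% × (1 − 0.304) = 4.77456%.
1 + r = 1.0477456 / 1.04800 = 0.999757
After-tax real rate = 0.999757 − 1 → -0.02%.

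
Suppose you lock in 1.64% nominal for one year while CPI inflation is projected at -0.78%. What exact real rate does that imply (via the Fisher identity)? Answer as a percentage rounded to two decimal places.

2.44%

1 + r = 1.01640 / 0.99220 = 1.024390
r = 1.024390 − 1 = 2.4390%, i.e. 2.44%.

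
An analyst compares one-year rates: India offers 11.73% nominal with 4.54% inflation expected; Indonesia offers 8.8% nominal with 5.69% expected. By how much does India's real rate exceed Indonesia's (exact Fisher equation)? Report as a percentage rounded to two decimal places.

India: (1 + 0.1173)/(1 + 0.0454) − 1 = 6.8778%
Indonesia: (1 + 0.0880)/(1 + 0.0569) − 1 = 2.9426%
Differential = 6.8778% − 2.9426% = 3.9352% → 3.94%.

3.94%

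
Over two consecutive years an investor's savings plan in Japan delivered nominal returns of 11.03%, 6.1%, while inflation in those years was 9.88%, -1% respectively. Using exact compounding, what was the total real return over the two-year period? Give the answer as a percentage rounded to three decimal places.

8.293%

Compound the nominal returns: 1.1103 × 1.0610 = 1.178028.
Compound inflation: 1.0988 × 0.9900 = 1.087812.
Deflate: 1.178028 / 1.087812 = 1.082934.
Total real return = 1.082934 − 1 → 8.293%.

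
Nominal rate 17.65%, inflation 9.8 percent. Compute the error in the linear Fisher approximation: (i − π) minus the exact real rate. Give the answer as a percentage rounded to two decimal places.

0.70%

Approximate: r ≈ 17.650% − 9.800% = 7.8500%
Exact: (1 + 0.1765)/(1 + 0.0980) − 1 = 7.1494%
Error = 7.8500% − 7.1494% = 0.7006% → 0.70%.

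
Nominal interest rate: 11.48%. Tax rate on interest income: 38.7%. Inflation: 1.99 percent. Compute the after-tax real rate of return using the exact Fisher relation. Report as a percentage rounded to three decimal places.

After-tax nominal return = 11.48% × (1 − 0.387) = 7.03724%.
1 + r = 1.0703724 / 1.01990 = 1.049488
After-tax real rate = 1.049488 − 1 → 4.949%.

4.949%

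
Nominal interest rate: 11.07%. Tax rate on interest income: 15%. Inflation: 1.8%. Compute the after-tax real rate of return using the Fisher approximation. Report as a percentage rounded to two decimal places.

After-tax nominal return = 11.07% × (1 − 0.15) = 9.4095%.
r ≈ 9.4095% − 1.8% → 7.61%.

7.61%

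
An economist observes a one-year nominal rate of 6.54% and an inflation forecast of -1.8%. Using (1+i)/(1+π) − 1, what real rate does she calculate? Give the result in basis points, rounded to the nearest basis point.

849 basis points

1 + r = 1.06540 / 0.98200 = 1.084929
r = 1.084929 − 1 = 8.4929%, i.e. 849 basis points.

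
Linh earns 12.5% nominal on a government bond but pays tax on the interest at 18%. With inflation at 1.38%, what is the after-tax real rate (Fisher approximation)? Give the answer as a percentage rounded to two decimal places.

8.87%

After-tax nominal return = 12.5% × (1 − 0.18) = 10.2500%.
r ≈ 10.2500% − 1.38% → 8.87%.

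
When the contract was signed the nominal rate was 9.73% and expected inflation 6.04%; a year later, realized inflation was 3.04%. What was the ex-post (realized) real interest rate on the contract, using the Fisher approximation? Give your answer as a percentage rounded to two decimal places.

Ex-post: 9.73% − 3.04% = 6.690%
So the realized real rate is 6.69%.

6.69%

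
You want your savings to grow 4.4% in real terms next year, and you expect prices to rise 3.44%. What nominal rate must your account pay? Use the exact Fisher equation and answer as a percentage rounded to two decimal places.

(1 + i) = (1 + r)(1 + π) = 1.04400 × 1.03440 = 1.0799136
i = 1.0799136 − 1, so the required nominal rate is 7.99%.

7.99%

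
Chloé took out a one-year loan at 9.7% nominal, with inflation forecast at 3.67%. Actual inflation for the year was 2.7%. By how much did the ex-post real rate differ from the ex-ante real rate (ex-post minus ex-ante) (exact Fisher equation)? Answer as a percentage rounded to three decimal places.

0.999%

Ex-ante: (1 + 0.0970)/(1 + 0.0367) − 1 = 5.8165%
Ex-post: (1 + 0.0970)/(1 + 0.0270) − 1 = 6.8160%
Difference (ex-post − ex-ante) = 0.9994% → 0.999%.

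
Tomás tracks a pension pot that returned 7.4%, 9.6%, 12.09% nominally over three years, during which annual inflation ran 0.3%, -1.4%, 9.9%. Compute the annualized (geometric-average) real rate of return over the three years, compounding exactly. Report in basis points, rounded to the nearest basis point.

668 basis points

Nominal growth factor = 1.0740 × 1.0960 × 1.1209 = 1.31941587
Price-level growth factor = 1.0030 × 0.9860 × 1.0990 = 1.08686484
Real growth factor = 1.31941587 / 1.08686484 = 1.21396500
Annualized real rate = 1.21396500^(1/3) − 1 = 6.6765% → 668 basis points.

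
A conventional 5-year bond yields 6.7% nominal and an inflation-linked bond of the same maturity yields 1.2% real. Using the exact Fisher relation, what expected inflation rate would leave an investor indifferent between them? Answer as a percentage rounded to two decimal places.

(1 + π) = (1 + i)/(1 + r) = 1.06700 / 1.01200 = 1.054348
Break-even inflation = 1.054348 − 1 → 5.43%.

5.43%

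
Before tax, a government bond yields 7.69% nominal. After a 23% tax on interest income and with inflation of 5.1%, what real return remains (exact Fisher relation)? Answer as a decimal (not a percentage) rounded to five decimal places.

0.00781

After-tax nominal return = 7.69% × (1 − 0.23) = 5.9213%.
1 + r = 1.059213 / 1.05100 = 1.007814
After-tax real rate = 1.007814 − 1 → 0.00781.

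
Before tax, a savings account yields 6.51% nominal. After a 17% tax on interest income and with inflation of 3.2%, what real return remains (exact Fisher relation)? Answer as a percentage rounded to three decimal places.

2.135%

After-tax nominal return = 6.51% × (1 − 0.17) = 5.4033%.
1 + r = 1.054033 / 1.03200 = 1.021350
After-tax real rate = 1.021350 − 1 → 2.135%.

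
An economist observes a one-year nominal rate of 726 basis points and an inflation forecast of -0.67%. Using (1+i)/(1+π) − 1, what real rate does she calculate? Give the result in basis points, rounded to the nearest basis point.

798 basis points

By the Fisher equation, 1 + r = (1 + i)/(1 + π).
1 + r = 1.07260 / 0.99330 = 1.079835
r = 1.079835 − 1 = 7.9835%, i.e. 798 basis points.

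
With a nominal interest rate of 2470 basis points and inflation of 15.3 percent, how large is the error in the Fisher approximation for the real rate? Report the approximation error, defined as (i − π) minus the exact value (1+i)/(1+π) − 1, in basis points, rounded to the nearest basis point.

125 basis points

Approximate: r ≈ 24.700% − 15.300% = 9.4000%
Exact: (1 + 0.2470)/(1 + 0.1530) − 1 = 8.1526%
Error = 9.4000% − 8.1526% = 1.2474% → 125 basis points.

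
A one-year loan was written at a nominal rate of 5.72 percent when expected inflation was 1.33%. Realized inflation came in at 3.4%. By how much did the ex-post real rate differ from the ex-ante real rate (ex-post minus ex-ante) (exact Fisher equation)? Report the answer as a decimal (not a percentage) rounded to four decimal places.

-0.0209

Ex-ante: (1 + 0.0572)/(1 + 0.0133) − 1 = 4.3324%
Ex-post: (1 + 0.0572)/(1 + 0.0340) − 1 = 2.2437%
Difference (ex-post − ex-ante) = -2.0887% → -0.0209.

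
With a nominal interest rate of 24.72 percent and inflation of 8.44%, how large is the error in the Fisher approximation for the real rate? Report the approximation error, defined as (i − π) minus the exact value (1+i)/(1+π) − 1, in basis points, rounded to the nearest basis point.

Approximate: r ≈ 24.720% − 8.440% = 16.2800%
Exact: (1 + 0.2472)/(1 + 0.0844) − 1 = 15.0129%
Error = 16.2800% − 15.0129% = 1.2671% → 127 basis points.

127 basis points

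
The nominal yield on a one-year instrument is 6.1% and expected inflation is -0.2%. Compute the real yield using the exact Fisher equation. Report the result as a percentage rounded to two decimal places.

By the Fisher relation, 1 + r = (1 + i)/(1 + π).
1 + r = 1.06100 / 0.99800 = 1.063126
r = 1.063126 − 1 = 6.3126%, i.e. 6.31%.

6.31%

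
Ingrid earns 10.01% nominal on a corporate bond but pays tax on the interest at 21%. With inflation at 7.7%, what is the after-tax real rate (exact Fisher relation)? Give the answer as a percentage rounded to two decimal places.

0.19%

After-tax nominal return = 10.01% × (1 − 0.21) = 7.9079%.
1 + r = 1.079079 / 1.07700 = 1.001930
After-tax real rate = 1.001930 − 1 → 0.19%.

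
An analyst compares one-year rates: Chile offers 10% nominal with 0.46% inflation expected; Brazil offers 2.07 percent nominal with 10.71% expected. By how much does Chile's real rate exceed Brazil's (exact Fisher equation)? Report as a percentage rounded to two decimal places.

17.30%

Chile: (1 + 0.1000)/(1 + 0.0046) − 1 = 9.4963%
Brazil: (1 + 0.0207)/(1 + 0.1071) − 1 = -7.8042%
Differential = 9.4963% − (-7.8042%) = 17.3005% → 17.30%.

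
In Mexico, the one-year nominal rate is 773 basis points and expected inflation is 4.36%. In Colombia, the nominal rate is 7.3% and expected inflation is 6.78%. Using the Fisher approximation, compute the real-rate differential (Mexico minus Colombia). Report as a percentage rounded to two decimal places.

2.85%

Mexico: 7.73% − 4.36% = 3.370%
Colombia: 7.3% − 6.78% = 0.520%
Differential = 2.850% → 2.85%.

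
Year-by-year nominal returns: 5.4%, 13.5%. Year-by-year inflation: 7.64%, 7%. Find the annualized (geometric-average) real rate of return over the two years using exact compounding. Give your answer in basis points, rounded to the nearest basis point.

Compound the nominal returns: 1.0540 × 1.1350 = 1.19629000.
Compound inflation: 1.0764 × 1.0700 = 1.15174800.
Deflate: 1.19629000 / 1.15174800 = 1.03867339.
Annualized real rate = 1.03867339^(1/2) − 1 = 1.9153% → 192 basis points.

192 basis points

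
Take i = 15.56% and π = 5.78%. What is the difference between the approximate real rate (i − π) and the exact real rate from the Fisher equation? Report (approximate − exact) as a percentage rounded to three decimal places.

Approximate: r ≈ 15.560% − 5.780% = 9.7800%
Exact: (1 + 0.1556)/(1 + 0.0578) − 1 = 9.2456%
Error = 9.7800% − 9.2456% = 0.5344% → 0.534%.

0.534%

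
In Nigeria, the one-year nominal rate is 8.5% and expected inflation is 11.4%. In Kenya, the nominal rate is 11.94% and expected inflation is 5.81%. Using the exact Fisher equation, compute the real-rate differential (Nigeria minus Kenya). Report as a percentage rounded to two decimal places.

-8.40%

Nigeria: (1 + 0.0850)/(1 + 0.1140) − 1 = -2.6032%
Kenya: (1 + 0.1194)/(1 + 0.0581) − 1 = 5.7934%
Differential = -2.6032% − 5.7934% = -8.3966% → -8.40%.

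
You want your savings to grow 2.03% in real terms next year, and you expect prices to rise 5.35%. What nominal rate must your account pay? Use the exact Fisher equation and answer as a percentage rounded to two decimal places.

(1 + i) = (1 + r)(1 + π) = 1.02030 × 1.05350 = 1.07488605
i = 1.07488605 − 1, so the required nominal rate is 7.49%.

7.49%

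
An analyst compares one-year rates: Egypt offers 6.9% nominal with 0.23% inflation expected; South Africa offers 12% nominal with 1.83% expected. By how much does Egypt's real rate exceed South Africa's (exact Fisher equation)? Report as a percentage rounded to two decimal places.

Egypt: (1 + 0.0690)/(1 + 0.0023) − 1 = 6.6547%
South Africa: (1 + 0.1200)/(1 + 0.0183) − 1 = 9.9872%
Differential = 6.6547% − 9.9872% = -3.3325% → -3.33%.

-3.33%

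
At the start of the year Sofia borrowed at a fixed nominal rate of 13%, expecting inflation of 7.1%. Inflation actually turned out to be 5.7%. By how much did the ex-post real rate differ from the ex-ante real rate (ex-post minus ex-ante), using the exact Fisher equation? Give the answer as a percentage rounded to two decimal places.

1.40%

Ex-ante: (1 + 0.1300)/(1 + 0.0710) − 1 = 5.5089%
Ex-post: (1 + 0.1300)/(1 + 0.0570) − 1 = 6.9063%
Difference (ex-post − ex-ante) = 1.3975% → 1.40%.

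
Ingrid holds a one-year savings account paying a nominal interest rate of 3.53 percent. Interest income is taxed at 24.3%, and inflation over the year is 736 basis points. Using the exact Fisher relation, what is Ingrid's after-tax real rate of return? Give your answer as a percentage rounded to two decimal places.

After-tax nominal return = 3.53% × (1 − 0.243) = 2.67221%.
1 + r = 1.0267221 / 1.07360 = 0.956336
After-tax real rate = 0.956336 − 1 → -4.37%.

-4.37%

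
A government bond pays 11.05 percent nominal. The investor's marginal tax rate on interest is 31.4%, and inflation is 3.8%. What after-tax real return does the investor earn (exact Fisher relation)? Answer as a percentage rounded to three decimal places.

After-tax nominal return = 11.05% × (1 − 0.314) = 7.5803%.
1 + r = 1.075803 / 1.03800 = 1.036419
After-tax real rate = 1.036419 − 1 → 3.642%.

3.642%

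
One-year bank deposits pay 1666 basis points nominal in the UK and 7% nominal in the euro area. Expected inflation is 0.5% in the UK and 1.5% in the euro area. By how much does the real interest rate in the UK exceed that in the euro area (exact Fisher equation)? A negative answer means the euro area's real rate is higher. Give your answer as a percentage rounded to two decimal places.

10.66%

The UK: (1 + 0.1666)/(1 + 0.0050) − 1 = 16.0796%
The euro area: (1 + 0.0700)/(1 + 0.0150) − 1 = 5.4187%
Differential = 16.0796% − 5.4187% = 10.6609% → 10.66%.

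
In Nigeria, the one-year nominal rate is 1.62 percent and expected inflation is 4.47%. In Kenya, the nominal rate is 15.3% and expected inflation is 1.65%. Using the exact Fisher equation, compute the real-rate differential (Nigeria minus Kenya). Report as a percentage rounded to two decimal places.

Nigeria: (1 + 0.0162)/(1 + 0.0447) − 1 = -2.7281%
Kenya: (1 + 0.1530)/(1 + 0.0165) − 1 = 13.4284%
Differential = -2.7281% − 13.4284% = -16.1565% → -16.16%.

-16.16%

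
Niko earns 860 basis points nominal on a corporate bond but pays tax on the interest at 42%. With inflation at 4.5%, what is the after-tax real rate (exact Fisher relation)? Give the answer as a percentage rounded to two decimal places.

0.47%

After-tax nominal return = 8.6% × (1 − 0.42) = 4.9880%.
1 + r = 1.04988 / 1.04500 = 1.004670
After-tax real rate = 1.004670 − 1 → 0.47%.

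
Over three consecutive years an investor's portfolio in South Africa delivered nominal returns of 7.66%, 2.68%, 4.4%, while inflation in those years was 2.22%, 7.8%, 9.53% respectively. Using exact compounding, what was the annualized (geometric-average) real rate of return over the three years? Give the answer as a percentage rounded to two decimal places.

Compound the nominal returns: 1.0766 × 1.0268 × 1.0440 = 1.15409281.
Compound inflation: 1.0222 × 1.0780 × 1.0953 = 1.20694568.
Deflate: 1.15409281 / 1.20694568 = 0.95620940.
Annualized real rate = 0.95620940^(1/3) − 1 = -1.4815% → -1.48%.

-1.48%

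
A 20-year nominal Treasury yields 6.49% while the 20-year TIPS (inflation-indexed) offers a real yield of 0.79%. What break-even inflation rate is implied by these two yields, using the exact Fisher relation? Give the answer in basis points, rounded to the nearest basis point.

566 basis points

(1 + π) = (1 + i)/(1 + r) = 1.06490 / 1.00790 = 1.056553
Break-even inflation = 1.056553 − 1 → 566 basis points.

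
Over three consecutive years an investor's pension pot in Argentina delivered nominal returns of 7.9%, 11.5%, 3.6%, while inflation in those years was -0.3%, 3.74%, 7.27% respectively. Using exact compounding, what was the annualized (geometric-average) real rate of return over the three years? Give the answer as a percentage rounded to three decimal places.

Nominal growth factor = 1.0790 × 1.1150 × 1.0360 = 1.24639606
Price-level growth factor = 0.9970 × 1.0374 × 1.0727 = 1.10948052
Real growth factor = 1.24639606 / 1.10948052 = 1.12340508
Annualized real rate = 1.12340508^(1/3) − 1 = 3.9550% → 3.955%.

3.955%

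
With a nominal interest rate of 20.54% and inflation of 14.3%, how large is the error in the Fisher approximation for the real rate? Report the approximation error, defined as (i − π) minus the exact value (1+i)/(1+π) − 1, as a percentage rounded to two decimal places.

0.78%

Approximate: r ≈ 20.540% − 14.300% = 6.2400%
Exact: (1 + 0.2054)/(1 + 0.1430) − 1 = 5.4593%
Error = 6.2400% − 5.4593% = 0.7807% → 0.78%.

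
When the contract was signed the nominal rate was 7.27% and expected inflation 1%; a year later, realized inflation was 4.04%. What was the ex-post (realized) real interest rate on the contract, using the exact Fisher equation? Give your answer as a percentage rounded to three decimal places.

3.105%

Ex-post: (1 + 0.0727)/(1 + 0.0404) − 1 = 3.1046%
So the realized real rate is 3.105%.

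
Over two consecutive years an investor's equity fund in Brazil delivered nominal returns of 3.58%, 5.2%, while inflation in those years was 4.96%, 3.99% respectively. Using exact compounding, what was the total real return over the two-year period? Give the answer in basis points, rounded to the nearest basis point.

-17 basis points

Nominal growth factor = 1.0358 × 1.0520 = 1.089662
Price-level growth factor = 1.0496 × 1.0399 = 1.091479
Real growth factor = 1.089662 / 1.091479 = 0.998335
Total real return = 0.998335 − 1 → -17 basis points.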